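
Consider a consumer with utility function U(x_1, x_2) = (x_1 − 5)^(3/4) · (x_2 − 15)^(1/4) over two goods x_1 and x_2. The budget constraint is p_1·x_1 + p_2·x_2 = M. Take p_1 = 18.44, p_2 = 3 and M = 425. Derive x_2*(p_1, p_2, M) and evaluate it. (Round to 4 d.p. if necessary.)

MRS = 3·(x_2−15)/(x_1−5). Tangency with p_1/p_2 gives x_2−15 = (1/3)·(p_1/p_2)·(x_1−5).
After buying the subsistence bundle (5, 15), a share 0.75 of the remaining income goes to x_1: x_1* = 5 + 0.75·(M − 5p_1 − 15p_2)/p_1.
Discretionary income = 425 − 5·18.44 − 15·3 = 287.8; x_2* = 15 + 0.25·287.8/3 = 38.9833.

x_2* = 38.9833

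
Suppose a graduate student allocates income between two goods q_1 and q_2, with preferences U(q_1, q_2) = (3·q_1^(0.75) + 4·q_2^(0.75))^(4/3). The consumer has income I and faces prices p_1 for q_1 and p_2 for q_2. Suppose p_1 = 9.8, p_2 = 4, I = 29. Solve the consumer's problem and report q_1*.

q_1* = 0.0623

From the CES first-order condition, (3/4)·(q_2/q_1)^(0.25) = p_1/p_2.
Solve for the ratio: q_2/q_1 = [(4/3)·p_1/p_2]^(4).
With the ratio pinned down, the budget gives q_1* = I/(p_1 + p_2·(q_2/q_1)) and q_2* = (q_2/q_1)·q_1*.
Numerically q_2/q_1 = 113.872612, so q_1* = 29/(9.8 + 4·113.872612) = 0.0623.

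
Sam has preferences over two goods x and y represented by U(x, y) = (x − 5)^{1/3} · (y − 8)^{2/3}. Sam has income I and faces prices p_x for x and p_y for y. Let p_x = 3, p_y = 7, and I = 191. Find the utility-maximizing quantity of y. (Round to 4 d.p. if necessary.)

This is Cobb-Douglas in (x−5, y−8): tangency gives 1/3·p_y·(y−8) = 2/3·p_x·(x−5).
Substituting into the budget: x* = 5 + 1/3·(I − 5·p_x − 8·p_y)/p_x, and y* = 8 + 2/3·(…)/p_y.
Discretionary income = 191 − 5·3 − 8·7 = 120; y* = 8 + 2/3·120/7 = 19.4286.

y* = 19.4286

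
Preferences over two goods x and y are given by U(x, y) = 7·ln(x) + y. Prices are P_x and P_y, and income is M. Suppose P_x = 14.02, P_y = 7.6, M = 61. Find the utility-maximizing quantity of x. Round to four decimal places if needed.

x* = 3.7946

So x*(P_x,P_y) = 7·P_y/P_x, independent of income; and y* = (M − 7·P_y)/P_y.
At the given prices: x* = 7·7.6/14.02 = 3.7946.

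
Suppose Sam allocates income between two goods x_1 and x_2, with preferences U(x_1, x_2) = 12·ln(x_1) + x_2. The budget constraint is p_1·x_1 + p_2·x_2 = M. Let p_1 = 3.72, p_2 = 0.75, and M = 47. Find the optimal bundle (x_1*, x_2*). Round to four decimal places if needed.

x_1* = 2.4194, x_2* = 50.6667

Set MRS = p_1/p_2: (12/x_1)/1 = p_1/p_2.
So x_1*(p_1,p_2) = 12·p_2/p_1, independent of income; and x_2* = (M − 12·p_2)/p_2.
At the given prices: x_1* = 12·0.75/3.72 = 2.4194, and x_2* = 50.6667.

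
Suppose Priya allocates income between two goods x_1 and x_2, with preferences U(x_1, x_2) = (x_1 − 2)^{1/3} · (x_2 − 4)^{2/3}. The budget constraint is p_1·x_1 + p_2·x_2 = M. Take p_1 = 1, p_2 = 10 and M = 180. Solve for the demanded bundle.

x_1* = 48, x_2* = 13.2

This is Cobb-Douglas in (x_1−2, x_2−4): tangency gives 1/3·p_2·(x_2−4) = 2/3·p_1·(x_1−2).
Substituting into the budget: x_1* = 2 + 1/3·(M − 2·p_1 − 4·p_2)/p_1, and x_2* = 4 + 2/3·(…)/p_2.
Discretionary income = 180 − 2·1 − 4·10 = 138; x_1* = 2 + 1/3·138/1 = 48; x_2* = 4 + 2/3·138/10 = 13.2.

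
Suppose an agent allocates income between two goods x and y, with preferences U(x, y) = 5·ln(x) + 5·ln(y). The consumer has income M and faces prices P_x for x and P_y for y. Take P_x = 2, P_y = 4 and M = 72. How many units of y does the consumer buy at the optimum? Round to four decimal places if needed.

Tangency: MRS = y/x = P_x/P_y.
Rearranging, P_y·y = P_x·x. Substituting into the budget gives P_x·x·(1 + 1) = M.
Demand: x*(P_x,P_y,M) = 0.5·M/P_x and y* = 0.5·M/P_y.
At P_x=2, P_y=4, M=72: y* = 0.5·72/4 = 9.

y* = 9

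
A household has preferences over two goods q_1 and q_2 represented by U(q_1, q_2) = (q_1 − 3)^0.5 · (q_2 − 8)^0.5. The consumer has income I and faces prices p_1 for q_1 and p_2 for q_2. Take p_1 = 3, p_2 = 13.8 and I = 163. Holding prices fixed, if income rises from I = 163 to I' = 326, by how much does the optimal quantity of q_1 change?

Δq_1* = 27.1667

This is Cobb-Douglas in (q_1−3, q_2−8): tangency gives 0.5·p_2·(q_2−8) = 0.5·p_1·(q_1−3).
After buying the subsistence bundle (3, 8), a share 0.5 of the remaining income goes to q_1: q_1* = 3 + 0.5·(I − 3p_1 − 8p_2)/p_1.
Discretionary income = 163 − 3·3 − 8·13.8 = 43.6; q_1* = 3 + 0.5·43.6/3 = 10.2667.
At I' = 326: q_1* = 37.4333. Change: 37.4333 − 10.2667 = 27.1667.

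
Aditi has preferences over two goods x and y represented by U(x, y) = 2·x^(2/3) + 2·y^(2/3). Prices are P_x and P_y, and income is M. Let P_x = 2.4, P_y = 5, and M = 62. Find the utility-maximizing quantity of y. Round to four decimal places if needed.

MRS = MU_x/MU_y = (y/x)^(1/3). Set equal to P_x/P_y.
Hence y/x = (P_x/P_y)^(1/(1/3)), i.e. raised to the 3 power.
With the ratio pinned down, the budget gives x* = M/(P_x + P_y·(y/x)) and y* = (y/x)·x*.
Numerically y/x = 0.110592, so x* = 62/(2.4 + 5·0.110592) = 20.9959 and y* = 0.110592·20.9959 = 2.322.

y* = 2.322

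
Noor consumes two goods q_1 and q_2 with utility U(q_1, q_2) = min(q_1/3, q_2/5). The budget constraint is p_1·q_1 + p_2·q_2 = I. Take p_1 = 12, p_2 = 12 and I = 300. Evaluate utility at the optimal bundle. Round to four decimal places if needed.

V = 3.125

Here 3·12 + 5·12 = 96, giving q_1* = 9.375 and q_2* = 15.625.
Utility at the optimum: U(9.375, 15.625) = 3.125.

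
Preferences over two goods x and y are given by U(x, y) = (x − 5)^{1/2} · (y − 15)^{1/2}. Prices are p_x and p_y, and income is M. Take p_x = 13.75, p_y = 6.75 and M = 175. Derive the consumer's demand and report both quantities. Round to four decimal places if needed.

This is Cobb-Douglas in (x−5, y−15): tangency gives 0.5·p_y·(y−15) = 0.5·p_x·(x−5).
Substituting into the budget: x* = 5 + 0.5·(M − 5·p_x − 15·p_y)/p_x, and y* = 15 + 0.5·(…)/p_y.
Discretionary income = 175 − 5·13.75 − 15·6.75 = 5; x* = 5 + 0.5·5/13.75 = 5.1818; y* = 15 + 0.5·5/6.75 = 15.3704.

x* = 5.1818, y* = 15.3704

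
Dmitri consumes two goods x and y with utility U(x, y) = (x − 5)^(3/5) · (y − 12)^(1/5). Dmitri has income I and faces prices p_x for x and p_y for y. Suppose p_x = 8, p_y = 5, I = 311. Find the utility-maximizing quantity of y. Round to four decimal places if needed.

y* = 22.55

MRS = 3·(y−12)/(x−5). Tangency with p_x/p_y gives y−12 = (1/3)·(p_x/p_y)·(x−5).
After buying the subsistence bundle (5, 12), a share 0.75 of the remaining income goes to x: x* = 5 + 0.75·(I − 5p_x − 12p_y)/p_x.
Discretionary income = 311 − 5·8 − 12·5 = 211; y* = 12 + 0.25·211/5 = 22.55.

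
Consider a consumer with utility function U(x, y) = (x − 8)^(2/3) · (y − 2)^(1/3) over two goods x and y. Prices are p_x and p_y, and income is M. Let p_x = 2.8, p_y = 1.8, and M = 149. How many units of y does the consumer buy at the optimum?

This is Cobb-Douglas in (x−8, y−2): tangency gives 2/3·p_y·(y−2) = 1/3·p_x·(x−8).
Substituting into the budget: x* = 8 + 2/3·(M − 8·p_x − 2·p_y)/p_x, and y* = 2 + 1/3·(…)/p_y.
Discretionary income = 149 − 8·2.8 − 2·1.8 = 123; y* = 2 + 1/3·123/1.8 = 24.7778.

y* = 24.7778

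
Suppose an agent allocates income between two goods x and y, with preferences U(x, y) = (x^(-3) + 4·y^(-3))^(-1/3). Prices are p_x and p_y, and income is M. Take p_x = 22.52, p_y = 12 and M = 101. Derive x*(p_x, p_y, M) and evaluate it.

From the CES first-order condition, (1/4)·(y/x)^(4) = p_x/p_y.
Hence y/x = (4·p_x/p_y)^(1/(4)), i.e. raised to the 0.25 power.
Substitute y = (y/x)·x into the budget: x* = M/(p_x + p_y·(y/x)).
Numerically y/x = 1.655243, so x* = 101/(22.52 + 12·1.655243) = 2.383.

x* = 2.383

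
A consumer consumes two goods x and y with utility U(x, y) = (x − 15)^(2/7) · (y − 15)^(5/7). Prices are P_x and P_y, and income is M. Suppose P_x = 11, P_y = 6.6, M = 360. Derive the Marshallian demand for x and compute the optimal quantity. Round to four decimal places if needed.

Let x' = x−15, y' = y−15. MRS = (2/5)·y'/x' = P_x/P_y.
After buying the subsistence bundle (15, 15), a share 2/7 of the remaining income goes to x: x* = 15 + 2/7·(M − 15P_x − 15P_y)/P_x.
Discretionary income = 360 − 15·11 − 15·6.6 = 96; x* = 15 + 2/7·96/11 = 17.4935.

x* = 17.4935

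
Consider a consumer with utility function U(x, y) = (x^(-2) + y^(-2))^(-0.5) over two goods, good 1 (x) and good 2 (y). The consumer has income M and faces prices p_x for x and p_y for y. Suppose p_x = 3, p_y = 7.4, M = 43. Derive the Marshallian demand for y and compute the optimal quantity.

From the CES first-order condition, (y/x)^(3) = p_x/p_y.
Solve for the ratio: y/x = [p_x/p_y]^(1/3).
With the ratio pinned down, the budget gives x* = M/(p_x + p_y·(y/x)) and y* = (y/x)·x*.
Numerically y/x = 0.74011, so x* = 43/(3 + 7.4·0.74011) = 5.0727 and y* = 0.74011·5.0727 = 3.7543.

y* = 3.7543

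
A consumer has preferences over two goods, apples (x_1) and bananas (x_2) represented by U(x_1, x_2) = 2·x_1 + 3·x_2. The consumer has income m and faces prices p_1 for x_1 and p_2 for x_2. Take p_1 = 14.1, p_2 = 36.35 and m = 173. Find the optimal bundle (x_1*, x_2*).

x_1 gives more utility per dollar, so spend all income on x_1: x_1* = m/p_1, x_2* = 0.
Numerically: x_1* = 12.2695, x_2* = 0.

x_1* = 12.2695, x_2* = 0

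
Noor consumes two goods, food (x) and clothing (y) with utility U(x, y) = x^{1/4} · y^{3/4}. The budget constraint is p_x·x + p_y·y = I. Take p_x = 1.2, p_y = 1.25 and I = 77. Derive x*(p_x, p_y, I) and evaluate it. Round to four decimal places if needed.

x* = 16.0417

The MRS is (1/3)·y/x. Set MRS = p_x/p_y.
So 0.25·p_y·y = 0.75·p_x·x; combined with the budget, a share 0.25 of income goes to x.
Demand: x*(p_x,p_y,I) = 0.25·I/p_x and y* = 0.75·I/p_y.
At p_x=1.2, p_y=1.25, I=77: x* = 0.25·77/1.2 = 16.0417.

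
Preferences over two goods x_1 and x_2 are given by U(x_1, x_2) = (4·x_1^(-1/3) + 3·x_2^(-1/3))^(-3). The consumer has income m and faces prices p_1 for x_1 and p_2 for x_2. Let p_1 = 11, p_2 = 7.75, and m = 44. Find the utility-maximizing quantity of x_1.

x_1* = 2.301

MRS = MU_x_1/MU_x_2 = (4/3)·(x_2/x_1)^(4/3). Set equal to p_1/p_2.
Solve for the ratio: x_2/x_1 = [(3/4)·p_1/p_2]^(0.75).
With the ratio pinned down, the budget gives x_1* = m/(p_1 + p_2·(x_2/x_1)) and x_2* = (x_2/x_1)·x_1*.
Numerically x_2/x_1 = 1.048007, so x_1* = 44/(11 + 7.75·1.048007) = 2.301.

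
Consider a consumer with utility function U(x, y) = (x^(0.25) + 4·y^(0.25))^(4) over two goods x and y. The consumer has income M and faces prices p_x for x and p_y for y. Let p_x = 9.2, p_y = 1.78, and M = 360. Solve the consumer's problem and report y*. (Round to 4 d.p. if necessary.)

Substitute y = (y/x)·x into the budget: x* = M/(p_x + p_y·(y/x)).
Numerically y/x = 56.741884, so x* = 360/(9.2 + 1.78·56.741884) = 3.2668 and y* = 56.741884·3.2668 = 185.3628.

y* = 185.3628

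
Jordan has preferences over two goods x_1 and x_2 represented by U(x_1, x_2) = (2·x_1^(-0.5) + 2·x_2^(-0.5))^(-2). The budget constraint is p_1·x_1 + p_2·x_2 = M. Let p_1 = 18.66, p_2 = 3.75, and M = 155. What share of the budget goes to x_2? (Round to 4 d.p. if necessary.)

From the CES first-order condition, (x_2/x_1)^(1.5) = p_1/p_2.
Solve for the ratio: x_2/x_1 = [p_1/p_2]^(2/3).
With the ratio pinned down, the budget gives x_1* = M/(p_1 + p_2·(x_2/x_1)) and x_2* = (x_2/x_1)·x_1*.
Numerically x_2/x_1 = 2.914653, so x_1* = 155/(18.66 + 3.75·2.914653) = 5.2383 and x_2* = 2.914653·5.2383 = 15.2677.
Expenditure on x_2: 3.75·15.2677 = 57.254; share = 0.3694.

share on x_2 = 0.3694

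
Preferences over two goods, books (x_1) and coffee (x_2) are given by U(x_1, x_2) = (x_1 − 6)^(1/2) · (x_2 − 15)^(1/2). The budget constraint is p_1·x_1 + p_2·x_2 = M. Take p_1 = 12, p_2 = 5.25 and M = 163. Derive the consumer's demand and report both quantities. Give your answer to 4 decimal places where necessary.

x_1* = 6.5104, x_2* = 16.1667

Let x_1' = x_1−6, x_2' = x_2−15. MRS = x_2'/x_1' = p_1/p_2.
Substituting into the budget: x_1* = 6 + 0.5·(M − 6·p_1 − 15·p_2)/p_1, and x_2* = 15 + 0.5·(…)/p_2.
Discretionary income = 163 − 6·12 − 15·5.25 = 12.25; x_1* = 6 + 0.5·12.25/12 = 6.5104; x_2* = 15 + 0.5·12.25/5.25 = 16.1667.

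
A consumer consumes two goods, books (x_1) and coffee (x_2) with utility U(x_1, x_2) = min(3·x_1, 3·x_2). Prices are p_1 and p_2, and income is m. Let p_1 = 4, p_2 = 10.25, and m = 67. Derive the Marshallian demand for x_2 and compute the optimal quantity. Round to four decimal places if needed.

x_2* = 4.7018

Demand: x_1*(p_1,p_2,m) = 3·m/(3·p_1 + 3·p_2), x_2* = 3·m/(3·p_1 + 3·p_2).
Here 3·4 + 3·10.25 = 42.75, giving x_2* = 4.7018.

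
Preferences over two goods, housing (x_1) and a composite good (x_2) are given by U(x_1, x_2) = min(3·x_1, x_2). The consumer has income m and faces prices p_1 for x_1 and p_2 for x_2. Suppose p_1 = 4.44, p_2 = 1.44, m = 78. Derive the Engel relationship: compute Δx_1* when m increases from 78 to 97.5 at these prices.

With perfect complements, no substitution: consume in ratio x_1:x_2 = 1:3.
Budget: p_1·x_1 + p_2·3·x_1 = m, so (p_1 + 3·p_2)·x_1 = m.
Demand: x_1*(p_1,p_2,m) = m/(p_1 + 3·p_2), x_2* = 3·m/(p_1 + 3·p_2).
Here 4.44 + 3·1.44 = 8.76, giving x_1* = 8.9041.
At m' = 97.5: x_1* = 11.1301. Change: 11.1301 − 8.9041 = 2.226.

Δx_1* = 2.226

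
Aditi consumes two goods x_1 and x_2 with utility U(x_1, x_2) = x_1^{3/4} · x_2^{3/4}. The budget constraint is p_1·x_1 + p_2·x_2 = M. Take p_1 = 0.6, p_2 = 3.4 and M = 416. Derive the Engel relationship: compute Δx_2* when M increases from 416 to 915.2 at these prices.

Tangency: MRS = x_2/x_1 = p_1/p_2.
Rearranging, p_2·x_2 = p_1·x_1. Substituting into the budget gives p_1·x_1·(1 + 1) = M.
Demand: x_1*(p_1,p_2,M) = 0.5·M/p_1 and x_2* = 0.5·M/p_2.
At p_1=0.6, p_2=3.4, M=416: x_2* = 0.5·416/3.4 = 61.1765.
At M' = 915.2: x_2* = 134.5882. Change: 134.5882 − 61.1765 = 73.4118.

Δx_2* = 73.4118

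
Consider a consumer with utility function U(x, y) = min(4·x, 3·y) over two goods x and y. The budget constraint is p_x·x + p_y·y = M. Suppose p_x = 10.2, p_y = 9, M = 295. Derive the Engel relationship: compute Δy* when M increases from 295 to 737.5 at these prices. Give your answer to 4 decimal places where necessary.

Δy* = 26.5766

Leontief preferences: the optimum is at the kink where x/3 = y/4, i.e. y = (4/3)·x.
Budget: p_x·x + p_y·(4/3)·x = M, so (3·p_x + 4·p_y)·x = 3·M.
Demand: x*(p_x,p_y,M) = 3·M/(3·p_x + 4·p_y), y* = 4·M/(3·p_x + 4·p_y).
Here 3·10.2 + 4·9 = 66.6, giving y* = 17.7177.
At M' = 737.5: y* = 44.2943. Change: 44.2943 − 17.7177 = 26.5766.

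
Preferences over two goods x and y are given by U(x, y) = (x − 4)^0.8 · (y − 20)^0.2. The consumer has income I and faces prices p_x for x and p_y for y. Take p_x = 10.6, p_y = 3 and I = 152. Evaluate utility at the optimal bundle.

Let x' = x−4, y' = y−20. MRS = 4·y'/x' = p_x/p_y.
Substituting into the budget: x* = 4 + 0.8·(I − 4·p_x − 20·p_y)/p_x, and y* = 20 + 0.2·(…)/p_y.
Discretionary income = 152 − 4·10.6 − 20·3 = 49.6; x* = 4 + 0.8·49.6/10.6 = 7.7434; y* = 20 + 0.2·49.6/3 = 23.3067.
Utility at the optimum: U(7.7434, 23.3067) = 3.6517.

V = 3.6517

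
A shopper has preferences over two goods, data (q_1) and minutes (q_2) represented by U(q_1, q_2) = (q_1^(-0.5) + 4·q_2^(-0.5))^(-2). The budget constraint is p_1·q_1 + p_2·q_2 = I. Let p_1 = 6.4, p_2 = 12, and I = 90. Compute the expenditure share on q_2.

share on q_2 = 0.7565

MRS = MU_q_1/MU_q_2 = (1/4)·(q_2/q_1)^(1.5). Set equal to p_1/p_2.
Hence q_2/q_1 = (4·p_1/p_2)^(1/(1.5)), i.e. raised to the 2/3 power.
Substitute q_2 = (q_2/q_1)·q_1 into the budget: q_1* = I/(p_1 + p_2·(q_2/q_1)).
Numerically q_2/q_1 = 1.657191, so q_1* = 90/(6.4 + 12·1.657191) = 3.4238 and q_2* = 1.657191·3.4238 = 5.674.
Expenditure on q_2: 12·5.674 = 68.0874; share = 0.7565.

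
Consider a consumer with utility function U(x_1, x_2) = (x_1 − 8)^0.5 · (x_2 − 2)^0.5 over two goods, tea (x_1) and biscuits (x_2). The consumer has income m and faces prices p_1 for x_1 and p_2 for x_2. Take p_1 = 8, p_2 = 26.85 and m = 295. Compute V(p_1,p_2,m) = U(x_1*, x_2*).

V = 6.0487

After buying the subsistence bundle (8, 2), a share 0.5 of the remaining income goes to x_1: x_1* = 8 + 0.5·(m − 8p_1 − 2p_2)/p_1.
Discretionary income = 295 − 8·8 − 2·26.85 = 177.3; x_1* = 8 + 0.5·177.3/8 = 19.0813; x_2* = 2 + 0.5·177.3/26.85 = 5.3017.
Utility at the optimum: U(19.0813, 5.3017) = 6.0487.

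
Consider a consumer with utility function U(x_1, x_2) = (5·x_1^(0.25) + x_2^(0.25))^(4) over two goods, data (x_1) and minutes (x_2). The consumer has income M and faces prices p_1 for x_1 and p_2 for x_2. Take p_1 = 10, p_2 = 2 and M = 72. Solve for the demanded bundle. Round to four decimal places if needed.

x_1* = 6, x_2* = 6

From the CES first-order condition, 5·(x_2/x_1)^(0.75) = p_1/p_2.
Solve for the ratio: x_2/x_1 = [(1/5)·p_1/p_2]^(4/3).
With the ratio pinned down, the budget gives x_1* = M/(p_1 + p_2·(x_2/x_1)) and x_2* = (x_2/x_1)·x_1*.
Numerically x_2/x_1 = 1, so x_1* = 72/(10 + 2·1) = 6 and x_2* = 1·6 = 6.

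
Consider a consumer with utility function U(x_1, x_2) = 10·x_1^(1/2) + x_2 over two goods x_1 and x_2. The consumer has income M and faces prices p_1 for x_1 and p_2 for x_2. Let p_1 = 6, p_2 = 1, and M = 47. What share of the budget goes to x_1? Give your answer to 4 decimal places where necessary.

share on x_1 = 0.0887

Plugging in: x_1* = (5·1/6)² = 0.6944, x_2* = 42.8333.
Expenditure on x_1: 6·0.6944 = 4.1667; share = 0.0887.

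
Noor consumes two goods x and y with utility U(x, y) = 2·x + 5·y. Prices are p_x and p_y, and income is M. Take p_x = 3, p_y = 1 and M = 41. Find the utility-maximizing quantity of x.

x* = 0

Perfect substitutes: compare marginal utility per dollar. 2/p_x vs 5/p_y → 0.6667 vs 5.
y gives more utility per dollar, so spend all income on y: y* = M/p_y, x* = 0.
Numerically: x* = 0, y* = 41.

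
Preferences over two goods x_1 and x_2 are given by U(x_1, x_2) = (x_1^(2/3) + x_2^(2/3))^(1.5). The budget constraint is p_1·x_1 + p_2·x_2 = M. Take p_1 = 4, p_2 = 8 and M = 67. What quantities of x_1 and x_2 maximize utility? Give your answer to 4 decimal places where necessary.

x_1* = 13.4, x_2* = 1.675

Numerically x_2/x_1 = 0.125, so x_1* = 67/(4 + 8·0.125) = 13.4 and x_2* = 0.125·13.4 = 1.675.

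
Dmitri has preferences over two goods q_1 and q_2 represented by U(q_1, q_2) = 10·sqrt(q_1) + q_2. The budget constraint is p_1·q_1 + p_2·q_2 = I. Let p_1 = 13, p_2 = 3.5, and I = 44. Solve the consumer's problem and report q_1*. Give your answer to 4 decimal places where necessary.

Set MRS = p_1/p_2: 5·q_1^(−1/2) = p_1/p_2.
Thus q_1* = (5·p_2/p_1)² — independent of I — with the rest of income spent on q_2.
Plugging in: q_1* = (5·3.5/13)² = 1.8121.

q_1* = 1.8121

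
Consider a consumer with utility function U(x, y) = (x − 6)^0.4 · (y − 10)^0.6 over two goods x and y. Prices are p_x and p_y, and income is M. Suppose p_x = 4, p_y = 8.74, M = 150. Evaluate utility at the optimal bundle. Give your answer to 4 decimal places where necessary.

V = 3.0801

This is Cobb-Douglas in (x−6, y−10): tangency gives 0.4·p_y·(y−10) = 0.6·p_x·(x−6).
Substituting into the budget: x* = 6 + 0.4·(M − 6·p_x − 10·p_y)/p_x, and y* = 10 + 0.6·(…)/p_y.
Discretionary income = 150 − 6·4 − 10·8.74 = 38.6; x* = 6 + 0.4·38.6/4 = 9.86; y* = 10 + 0.6·38.6/8.74 = 12.6499.
Utility at the optimum: U(9.86, 12.6499) = 3.0801.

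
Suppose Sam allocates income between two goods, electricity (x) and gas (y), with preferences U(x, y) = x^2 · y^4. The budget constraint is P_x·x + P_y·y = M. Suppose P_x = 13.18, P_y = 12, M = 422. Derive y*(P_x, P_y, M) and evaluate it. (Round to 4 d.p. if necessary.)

y* = 23.4444

Demand: x*(P_x,P_y,M) = 1/3·M/P_x and y* = 2/3·M/P_y.
At P_x=13.18, P_y=12, M=422: y* = 2/3·422/12 = 23.4444.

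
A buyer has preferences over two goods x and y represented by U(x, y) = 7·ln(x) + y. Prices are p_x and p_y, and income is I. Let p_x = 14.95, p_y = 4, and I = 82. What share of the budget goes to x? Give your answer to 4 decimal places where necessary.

MU_x = 7/x, MU_y = 1. Tangency: 7/x = p_x/p_y.
So x*(p_x,p_y) = 7·p_y/p_x, independent of income; and y* = (I − 7·p_y)/p_y.
At the given prices: x* = 7·4/14.95 = 1.8729, and y* = 13.5.
Expenditure on x: 14.95·1.8729 = 28; share = 0.3415.

share on x = 0.3415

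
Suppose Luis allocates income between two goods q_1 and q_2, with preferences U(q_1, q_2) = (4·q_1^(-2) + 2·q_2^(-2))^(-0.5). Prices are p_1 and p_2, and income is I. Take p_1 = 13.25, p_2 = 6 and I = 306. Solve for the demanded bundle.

q_1* = 15.7314, q_2* = 16.2597

MU_q_1 ∝ 4·q_1^(-3), MU_q_2 ∝ 2·q_2^(-3), so MRS = 2·(q_2/q_1)^(3) = p_1/p_2.
Hence q_2/q_1 = ((1/2)·p_1/p_2)^(1/(3)), i.e. raised to the 1/3 power.
Substitute q_2 = (q_2/q_1)·q_1 into the budget: q_1* = I/(p_1 + p_2·(q_2/q_1)).
Numerically q_2/q_1 = 1.033582, so q_1* = 306/(13.25 + 6·1.033582) = 15.7314 and q_2* = 1.033582·15.7314 = 16.2597.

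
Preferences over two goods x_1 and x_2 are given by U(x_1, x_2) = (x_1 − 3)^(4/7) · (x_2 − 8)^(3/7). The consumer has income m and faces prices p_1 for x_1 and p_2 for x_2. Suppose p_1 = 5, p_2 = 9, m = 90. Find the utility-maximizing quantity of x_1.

This is Cobb-Douglas in (x_1−3, x_2−8): tangency gives 4/7·p_2·(x_2−8) = 3/7·p_1·(x_1−3).
After buying the subsistence bundle (3, 8), a share 4/7 of the remaining income goes to x_1: x_1* = 3 + 4/7·(m − 3p_1 − 8p_2)/p_1.
Discretionary income = 90 − 3·5 − 8·9 = 3; x_1* = 3 + 4/7·3/5 = 3.3429.

x_1* = 3.3429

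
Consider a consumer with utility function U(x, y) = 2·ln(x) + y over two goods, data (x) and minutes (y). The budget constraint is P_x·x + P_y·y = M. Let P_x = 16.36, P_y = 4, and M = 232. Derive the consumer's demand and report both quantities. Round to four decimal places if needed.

x* = 0.489, y* = 56

At the given prices: x* = 2·4/16.36 = 0.489, and y* = 56.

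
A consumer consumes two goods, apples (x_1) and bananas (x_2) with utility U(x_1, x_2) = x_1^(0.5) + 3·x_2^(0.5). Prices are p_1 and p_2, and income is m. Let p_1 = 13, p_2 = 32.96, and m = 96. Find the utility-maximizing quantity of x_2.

x_2* = 2.2725

From the CES first-order condition, (1/3)·(x_2/x_1)^(0.5) = p_1/p_2.
Solve for the ratio: x_2/x_1 = [3·p_1/p_2]^(2).
With the ratio pinned down, the budget gives x_1* = m/(p_1 + p_2·(x_2/x_1)) and x_2* = (x_2/x_1)·x_1*.
Numerically x_2/x_1 = 1.400086, so x_1* = 96/(13 + 32.96·1.400086) = 1.6231 and x_2* = 1.400086·1.6231 = 2.2725.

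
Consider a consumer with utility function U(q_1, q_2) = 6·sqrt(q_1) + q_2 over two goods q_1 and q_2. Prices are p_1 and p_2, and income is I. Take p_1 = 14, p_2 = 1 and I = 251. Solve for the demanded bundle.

q_1* = 0.0459, q_2* = 250.3571

Set MRS = p_1/p_2: 3·q_1^(−1/2) = p_1/p_2.
Thus q_1* = (3·p_2/p_1)² — independent of I — with the rest of income spent on q_2.
Plugging in: q_1* = (3·1/14)² = 0.0459, q_2* = 250.3571.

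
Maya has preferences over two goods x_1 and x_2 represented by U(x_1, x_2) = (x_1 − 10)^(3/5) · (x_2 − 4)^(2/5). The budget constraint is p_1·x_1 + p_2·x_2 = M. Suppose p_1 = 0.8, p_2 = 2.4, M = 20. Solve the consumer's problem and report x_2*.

x_2* = 4.4

After buying the subsistence bundle (10, 4), a share 0.6 of the remaining income goes to x_1: x_1* = 10 + 0.6·(M − 10p_1 − 4p_2)/p_1.
Discretionary income = 20 − 10·0.8 − 4·2.4 = 2.4; x_2* = 4 + 0.4·2.4/2.4 = 4.4.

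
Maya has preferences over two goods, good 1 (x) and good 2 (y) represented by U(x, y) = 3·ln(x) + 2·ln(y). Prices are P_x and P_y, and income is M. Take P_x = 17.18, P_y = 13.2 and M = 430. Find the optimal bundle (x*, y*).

Tangency: MRS = (3/2)·y/x = P_x/P_y.
So 3·P_y·y = 2·P_x·x; combined with the budget, a share 0.6 of income goes to x.
Demand: x*(P_x,P_y,M) = 0.6·M/P_x and y* = 0.4·M/P_y.
At P_x=17.18, P_y=13.2, M=430: x* = 0.6·430/17.18 = 15.0175, y* = 13.0303.

x* = 15.0175, y* = 13.0303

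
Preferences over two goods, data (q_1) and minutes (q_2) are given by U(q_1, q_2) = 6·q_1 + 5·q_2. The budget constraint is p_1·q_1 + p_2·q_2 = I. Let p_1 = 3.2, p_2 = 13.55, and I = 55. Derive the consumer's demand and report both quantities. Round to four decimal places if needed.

q_1* = 17.1875, q_2* = 0

Linear utility — the consumer picks whichever good has higher MU/price: 6/3.2 = 1.875 vs 5/13.55 = 0.369.
q_1 gives more utility per dollar, so spend all income on q_1: q_1* = I/p_1, q_2* = 0.
Numerically: q_1* = 17.1875, q_2* = 0.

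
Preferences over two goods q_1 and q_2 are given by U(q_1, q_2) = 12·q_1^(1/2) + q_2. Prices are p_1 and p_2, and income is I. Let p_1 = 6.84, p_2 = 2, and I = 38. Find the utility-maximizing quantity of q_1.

q_1* = 3.0779

Utility is quasi-linear in q_2; the FOC for q_1 is 6/√q_1 = p_1/p_2.
Thus q_1* = (6·p_2/p_1)² — independent of I — with the rest of income spent on q_2.
Plugging in: q_1* = (6·2/6.84)² = 3.0779.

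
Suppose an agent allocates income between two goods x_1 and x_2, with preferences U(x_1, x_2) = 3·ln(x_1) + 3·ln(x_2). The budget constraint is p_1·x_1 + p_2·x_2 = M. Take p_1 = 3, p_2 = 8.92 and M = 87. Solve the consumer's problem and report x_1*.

Demand: x_1*(p_1,p_2,M) = 0.5·M/p_1 and x_2* = 0.5·M/p_2.
At p_1=3, p_2=8.92, M=87: x_1* = 0.5·87/3 = 14.5.

x_1* = 14.5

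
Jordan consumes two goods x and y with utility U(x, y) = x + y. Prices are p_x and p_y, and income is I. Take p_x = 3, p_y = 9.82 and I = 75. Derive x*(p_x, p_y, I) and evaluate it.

Linear utility — the consumer picks whichever good has higher MU/price: 1/3 = 0.3333 vs 1/9.82 = 0.1018.
x gives more utility per dollar, so spend all income on x: x* = I/p_x, y* = 0.
Numerically: x* = 25, y* = 0.

x* = 25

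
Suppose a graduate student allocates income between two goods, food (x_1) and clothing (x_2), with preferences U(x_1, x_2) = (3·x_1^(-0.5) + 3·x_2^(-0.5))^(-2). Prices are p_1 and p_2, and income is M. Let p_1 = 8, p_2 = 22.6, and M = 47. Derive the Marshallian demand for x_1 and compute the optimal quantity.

Numerically x_2/x_1 = 0.500404, so x_1* = 47/(8 + 22.6·0.500404) = 2.4341.

x_1* = 2.4341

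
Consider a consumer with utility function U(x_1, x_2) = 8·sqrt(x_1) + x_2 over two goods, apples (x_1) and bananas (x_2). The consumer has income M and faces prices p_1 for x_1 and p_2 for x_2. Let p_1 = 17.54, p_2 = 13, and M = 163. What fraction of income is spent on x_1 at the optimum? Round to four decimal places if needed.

share on x_1 = 0.9458

Thus x_1* = (4·p_2/p_1)² — independent of M — with the rest of income spent on x_2.
Plugging in: x_1* = (4·13/17.54)² = 8.7892, x_2* = 0.6799.
Expenditure on x_1: 17.54·8.7892 = 154.1619; share = 0.9458.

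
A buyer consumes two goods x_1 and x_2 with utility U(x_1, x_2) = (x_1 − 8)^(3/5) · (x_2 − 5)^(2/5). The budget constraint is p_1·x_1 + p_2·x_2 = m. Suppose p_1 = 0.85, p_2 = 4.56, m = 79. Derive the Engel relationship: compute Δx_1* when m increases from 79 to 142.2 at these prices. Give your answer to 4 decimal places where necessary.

This is Cobb-Douglas in (x_1−8, x_2−5): tangency gives 0.6·p_2·(x_2−5) = 0.4·p_1·(x_1−8).
After buying the subsistence bundle (8, 5), a share 0.6 of the remaining income goes to x_1: x_1* = 8 + 0.6·(m − 8p_1 − 5p_2)/p_1.
Discretionary income = 79 − 8·0.85 − 5·4.56 = 49.4; x_1* = 8 + 0.6·49.4/0.85 = 42.8706.
At m' = 142.2: x_1* = 87.4824. Change: 87.4824 − 42.8706 = 44.6118.

Δx_1* = 44.6118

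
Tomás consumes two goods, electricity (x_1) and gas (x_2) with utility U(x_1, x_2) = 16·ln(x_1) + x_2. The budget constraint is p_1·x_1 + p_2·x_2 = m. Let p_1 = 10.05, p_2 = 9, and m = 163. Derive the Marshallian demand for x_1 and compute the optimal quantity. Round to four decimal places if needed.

x_1* = 14.3284

So x_1*(p_1,p_2) = 16·p_2/p_1, independent of income; and x_2* = (m − 16·p_2)/p_2.
At the given prices: x_1* = 16·9/10.05 = 14.3284.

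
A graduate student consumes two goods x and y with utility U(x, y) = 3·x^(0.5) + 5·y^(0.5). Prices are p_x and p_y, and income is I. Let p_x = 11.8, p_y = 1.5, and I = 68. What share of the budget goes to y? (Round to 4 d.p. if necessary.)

share on y = 0.9562

MRS = MU_x/MU_y = (3/5)·(y/x)^(0.5). Set equal to p_x/p_y.
Solve for the ratio: y/x = [(5/3)·p_x/p_y]^(2).
With the ratio pinned down, the budget gives x* = I/(p_x + p_y·(y/x)) and y* = (y/x)·x*.
Numerically y/x = 171.901235, so x* = 68/(11.8 + 1.5·171.901235) = 0.2522 and y* = 171.901235·0.2522 = 43.3495.
Expenditure on y: 1.5·43.3495 = 65.0243; share = 0.9562.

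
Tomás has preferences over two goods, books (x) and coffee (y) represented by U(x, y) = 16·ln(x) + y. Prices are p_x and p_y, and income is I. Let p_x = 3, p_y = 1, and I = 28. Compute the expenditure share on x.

share on x = 0.5714

MU_x = 16/x, MU_y = 1. Tangency: 16/x = p_x/p_y.
So x*(p_x,p_y) = 16·p_y/p_x, independent of income; and y* = (I − 16·p_y)/p_y.
At the given prices: x* = 16·1/3 = 5.3333, and y* = 12.
Expenditure on x: 3·5.3333 = 16; share = 0.5714.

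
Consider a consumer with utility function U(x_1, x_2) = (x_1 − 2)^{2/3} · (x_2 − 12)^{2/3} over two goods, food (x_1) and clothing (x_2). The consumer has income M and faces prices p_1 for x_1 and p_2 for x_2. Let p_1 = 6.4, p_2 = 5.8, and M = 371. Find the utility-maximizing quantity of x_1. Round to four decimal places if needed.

x_1* = 24.5469

MRS = (x_2−12)/(x_1−2). Tangency with p_1/p_2 gives x_2−12 = (p_1/p_2)·(x_1−2).
After buying the subsistence bundle (2, 12), a share 0.5 of the remaining income goes to x_1: x_1* = 2 + 0.5·(M − 2p_1 − 12p_2)/p_1.
Discretionary income = 371 − 2·6.4 − 12·5.8 = 288.6; x_1* = 2 + 0.5·288.6/6.4 = 24.5469.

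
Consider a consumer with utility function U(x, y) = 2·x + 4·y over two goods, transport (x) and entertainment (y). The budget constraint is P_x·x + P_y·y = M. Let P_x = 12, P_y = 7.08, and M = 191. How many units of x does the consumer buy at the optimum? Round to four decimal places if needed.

x* = 0

Linear utility — the consumer picks whichever good has higher MU/price: 2/12 = 0.1667 vs 4/7.08 = 0.565.
y gives more utility per dollar, so spend all income on y: y* = M/P_y, x* = 0.
Numerically: x* = 0, y* = 26.9774.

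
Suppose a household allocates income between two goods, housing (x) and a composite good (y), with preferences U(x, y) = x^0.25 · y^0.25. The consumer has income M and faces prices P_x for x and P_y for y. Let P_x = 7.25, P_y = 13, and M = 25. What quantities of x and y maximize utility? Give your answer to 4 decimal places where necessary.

The MRS is y/x. Set MRS = P_x/P_y.
So 0.25·P_y·y = 0.25·P_x·x; combined with the budget, a share 0.5 of income goes to x.
Demand: x*(P_x,P_y,M) = 0.5·M/P_x and y* = 0.5·M/P_y.
At P_x=7.25, P_y=13, M=25: x* = 0.5·25/7.25 = 1.7241, y* = 0.9615.

x* = 1.7241, y* = 0.9615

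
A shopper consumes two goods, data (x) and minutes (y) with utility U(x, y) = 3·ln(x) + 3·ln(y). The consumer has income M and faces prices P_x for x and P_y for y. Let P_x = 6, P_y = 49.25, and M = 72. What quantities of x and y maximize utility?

Tangency: MRS = y/x = P_x/P_y.
So 3·P_y·y = 3·P_x·x; combined with the budget, a share 0.5 of income goes to x.
Demand: x*(P_x,P_y,M) = 0.5·M/P_x and y* = 0.5·M/P_y.
At P_x=6, P_y=49.25, M=72: x* = 0.5·72/6 = 6, y* = 0.731.

x* = 6, y* = 0.731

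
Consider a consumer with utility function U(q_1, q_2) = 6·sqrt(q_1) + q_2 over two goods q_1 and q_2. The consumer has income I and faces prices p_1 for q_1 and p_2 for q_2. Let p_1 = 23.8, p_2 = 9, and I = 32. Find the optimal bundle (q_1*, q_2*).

MU_q_1 = 3/√q_1, MU_q_2 = 1. Tangency: 3/√q_1 = p_1/p_2.
Thus q_1* = (3·p_2/p_1)² — independent of I — with the rest of income spent on q_2.
Plugging in: q_1* = (3·9/23.8)² = 1.287, q_2* = 0.1522.

q_1* = 1.287, q_2* = 0.1522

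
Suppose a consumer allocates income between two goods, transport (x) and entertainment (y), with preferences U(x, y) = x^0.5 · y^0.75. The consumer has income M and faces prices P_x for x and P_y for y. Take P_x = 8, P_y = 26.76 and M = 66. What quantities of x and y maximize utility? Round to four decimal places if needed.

x* = 3.3, y* = 1.4798

Tangency: MRS = (2/3)·y/x = P_x/P_y.
Rearranging, P_y·y = (3/2)·P_x·x. Substituting into the budget gives P_x·x·(1 + (3/2)) = M.
Demand: x*(P_x,P_y,M) = 0.4·M/P_x and y* = 0.6·M/P_y.
At P_x=8, P_y=26.76, M=66: x* = 0.4·66/8 = 3.3, y* = 1.4798.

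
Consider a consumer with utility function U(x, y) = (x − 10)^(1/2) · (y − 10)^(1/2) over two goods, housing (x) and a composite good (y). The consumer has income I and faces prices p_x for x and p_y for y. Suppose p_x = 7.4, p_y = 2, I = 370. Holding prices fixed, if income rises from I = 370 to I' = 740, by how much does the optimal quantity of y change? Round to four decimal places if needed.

MRS = (y−10)/(x−10). Tangency with p_x/p_y gives y−10 = (p_x/p_y)·(x−10).
After buying the subsistence bundle (10, 10), a share 0.5 of the remaining income goes to x: x* = 10 + 0.5·(I − 10p_x − 10p_y)/p_x.
Discretionary income = 370 − 10·7.4 − 10·2 = 276; y* = 10 + 0.5·276/2 = 79.
At I' = 740: y* = 171.5. Change: 171.5 − 79 = 92.5.

Δy* = 92.5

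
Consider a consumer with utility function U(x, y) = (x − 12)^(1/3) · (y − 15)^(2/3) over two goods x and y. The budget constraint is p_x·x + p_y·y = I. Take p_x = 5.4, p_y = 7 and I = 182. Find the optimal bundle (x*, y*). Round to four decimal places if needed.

Discretionary income = 182 − 12·5.4 − 15·7 = 12.2; x* = 12 + 1/3·12.2/5.4 = 12.7531; y* = 15 + 2/3·12.2/7 = 16.1619.

x* = 12.7531, y* = 16.1619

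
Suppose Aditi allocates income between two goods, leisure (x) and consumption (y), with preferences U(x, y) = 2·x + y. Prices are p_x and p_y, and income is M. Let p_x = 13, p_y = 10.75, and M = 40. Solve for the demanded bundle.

Perfect substitutes: compare marginal utility per dollar. 2/p_x vs 1/p_y → 0.1538 vs 0.093.
x gives more utility per dollar, so spend all income on x: x* = M/p_x, y* = 0.
Numerically: x* = 3.0769, y* = 0.

x* = 3.0769, y* = 0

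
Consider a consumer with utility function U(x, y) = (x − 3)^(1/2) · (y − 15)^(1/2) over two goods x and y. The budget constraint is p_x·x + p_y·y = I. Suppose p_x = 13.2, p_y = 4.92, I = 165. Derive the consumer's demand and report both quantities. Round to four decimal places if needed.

x* = 4.9545, y* = 20.2439

This is Cobb-Douglas in (x−3, y−15): tangency gives 0.5·p_y·(y−15) = 0.5·p_x·(x−3).
Substituting into the budget: x* = 3 + 0.5·(I − 3·p_x − 15·p_y)/p_x, and y* = 15 + 0.5·(…)/p_y.
Discretionary income = 165 − 3·13.2 − 15·4.92 = 51.6; x* = 3 + 0.5·51.6/13.2 = 4.9545; y* = 15 + 0.5·51.6/4.92 = 20.2439.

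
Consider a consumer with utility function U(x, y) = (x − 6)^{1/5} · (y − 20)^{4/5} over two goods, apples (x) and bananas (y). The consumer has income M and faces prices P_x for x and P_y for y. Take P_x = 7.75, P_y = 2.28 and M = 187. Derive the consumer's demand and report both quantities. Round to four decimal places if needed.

Let x' = x−6, y' = y−20. MRS = (1/4)·y'/x' = P_x/P_y.
After buying the subsistence bundle (6, 20), a share 0.2 of the remaining income goes to x: x* = 6 + 0.2·(M − 6P_x − 20P_y)/P_x.
Discretionary income = 187 − 6·7.75 − 20·2.28 = 94.9; x* = 6 + 0.2·94.9/7.75 = 8.449; y* = 20 + 0.8·94.9/2.28 = 53.2982.

x* = 8.449, y* = 53.2982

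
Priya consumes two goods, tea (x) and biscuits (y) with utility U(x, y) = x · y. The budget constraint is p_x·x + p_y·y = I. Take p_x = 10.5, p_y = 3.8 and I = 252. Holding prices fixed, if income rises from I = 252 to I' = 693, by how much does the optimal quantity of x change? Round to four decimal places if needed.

Δx* = 21

At p_x=10.5, p_y=3.8, I=252: x* = 0.5·252/10.5 = 12.
At I' = 693: x* = 33. Change: 33 − 12 = 21.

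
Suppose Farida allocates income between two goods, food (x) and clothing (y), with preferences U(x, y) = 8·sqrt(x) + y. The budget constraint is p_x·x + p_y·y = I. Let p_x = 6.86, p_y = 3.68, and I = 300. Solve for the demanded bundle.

MU_x = 4/√x, MU_y = 1. Tangency: 4/√x = p_x/p_y.
Solve: √x = 4·p_y/p_x, so x*(p_x,p_y) = (4·p_y/p_x)², and y* = (I − p_x·x*)/p_y.
Plugging in: x* = (4·3.68/6.86)² = 4.6043, y* = 72.9386.

x* = 4.6043, y* = 72.9386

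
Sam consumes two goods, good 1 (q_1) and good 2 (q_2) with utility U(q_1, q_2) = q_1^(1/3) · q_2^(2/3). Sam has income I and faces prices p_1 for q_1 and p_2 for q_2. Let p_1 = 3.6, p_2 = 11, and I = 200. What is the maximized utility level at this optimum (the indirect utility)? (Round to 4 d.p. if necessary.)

V = 13.9605

MU_q_1/MU_q_2 = (1/3·q_2)/(2/3·q_1); tangency sets this equal to p_1/p_2.
So 1/3·p_2·q_2 = 2/3·p_1·q_1; combined with the budget, a share 1/3 of income goes to q_1.
Demand: q_1*(p_1,p_2,I) = 1/3·I/p_1 and q_2* = 2/3·I/p_2.
At p_1=3.6, p_2=11, I=200: q_1* = 1/3·200/3.6 = 18.5185, q_2* = 12.1212.
Utility at the optimum: U(18.5185, 12.1212) = 13.9605.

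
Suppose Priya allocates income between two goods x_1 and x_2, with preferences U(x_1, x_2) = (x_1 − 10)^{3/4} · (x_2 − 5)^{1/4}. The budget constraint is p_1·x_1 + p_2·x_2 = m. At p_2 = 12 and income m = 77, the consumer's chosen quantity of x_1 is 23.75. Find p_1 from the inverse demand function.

p_1 = 0.6

Let x_1' = x_1−10, x_2' = x_2−5. MRS = 3·x_2'/x_1' = p_1/p_2.
After buying the subsistence bundle (10, 5), a share 0.75 of the remaining income goes to x_1: x_1* = 10 + 0.75·(m − 10p_1 − 5p_2)/p_1.
Set x_1* = 23.75 in the demand function and solve for p_1: p_1 = 0.6.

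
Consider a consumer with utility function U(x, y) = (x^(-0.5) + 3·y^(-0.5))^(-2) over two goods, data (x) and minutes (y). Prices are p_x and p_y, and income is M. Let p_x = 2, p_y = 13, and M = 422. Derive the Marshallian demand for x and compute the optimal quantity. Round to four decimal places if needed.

x* = 43.2203

Substitute y = (y/x)·x into the budget: x* = M/(p_x + p_y·(y/x)).
Numerically y/x = 0.597226, so x* = 422/(2 + 13·0.597226) = 43.2203.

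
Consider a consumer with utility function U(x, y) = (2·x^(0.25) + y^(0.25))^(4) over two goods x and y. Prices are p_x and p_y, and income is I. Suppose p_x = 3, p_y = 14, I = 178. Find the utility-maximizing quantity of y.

MU_x ∝ 2·x^(-0.75), MU_y ∝ y^(-0.75), so MRS = 2·(y/x)^(0.75) = p_x/p_y.
Solve for the ratio: y/x = [(1/2)·p_x/p_y]^(4/3).
Substitute y = (y/x)·x into the budget: x* = I/(p_x + p_y·(y/x)).
Numerically y/x = 0.050888, so x* = 178/(3 + 14·0.050888) = 47.947 and y* = 0.050888·47.947 = 2.4399.

y* = 2.4399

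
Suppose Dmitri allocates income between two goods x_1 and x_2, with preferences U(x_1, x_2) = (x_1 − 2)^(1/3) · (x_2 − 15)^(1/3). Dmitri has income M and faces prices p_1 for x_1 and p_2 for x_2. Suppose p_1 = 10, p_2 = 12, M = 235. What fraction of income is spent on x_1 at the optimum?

Discretionary income = 235 − 2·10 − 15·12 = 35; x_1* = 2 + 0.5·35/10 = 3.75; x_2* = 15 + 0.5·35/12 = 16.4583.
Expenditure on x_1: 10·3.75 = 37.5; share = 0.1596.

share on x_1 = 0.1596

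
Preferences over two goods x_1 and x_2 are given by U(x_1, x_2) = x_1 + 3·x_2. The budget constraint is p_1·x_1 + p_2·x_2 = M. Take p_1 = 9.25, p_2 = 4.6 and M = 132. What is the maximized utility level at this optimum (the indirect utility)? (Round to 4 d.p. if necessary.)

Perfect substitutes: compare marginal utility per dollar. 1/p_1 vs 3/p_2 → 0.1081 vs 0.6522.
x_2 gives more utility per dollar, so spend all income on x_2: x_2* = M/p_2, x_1* = 0.
Numerically: x_1* = 0, x_2* = 28.6957.
Utility at the optimum: U(0, 28.6957) = 86.087.

V = 86.087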